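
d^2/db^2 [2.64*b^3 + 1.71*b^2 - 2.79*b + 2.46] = 15.84*b + 3.42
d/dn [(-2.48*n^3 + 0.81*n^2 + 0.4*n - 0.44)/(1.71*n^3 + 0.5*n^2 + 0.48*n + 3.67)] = (1.77635683940025e-15*n^5 - 2.6251*n^4 - 3.7488*n^3 - 24.8588*n^2 + 6.3854*n + 1.6792)/(2.9241*n^6 + 1.71*n^5 + 1.8916*n^4 + 13.0314*n^3 + 3.9004*n^2 + 3.5232*n + 13.4689)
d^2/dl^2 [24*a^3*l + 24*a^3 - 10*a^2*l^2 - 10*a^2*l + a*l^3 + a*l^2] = 2*a*(-10*a + 3*l + 1)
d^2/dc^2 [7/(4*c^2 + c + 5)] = 14*(-16*c^2 - 4*c + (8*c + 1)^2 - 20)/(4*c^2 + c + 5)^3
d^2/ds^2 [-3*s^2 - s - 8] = -6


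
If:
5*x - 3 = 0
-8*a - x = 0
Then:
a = -3/40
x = 3/5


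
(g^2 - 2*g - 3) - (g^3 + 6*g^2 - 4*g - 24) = -g^3 - 5*g^2 + 2*g + 21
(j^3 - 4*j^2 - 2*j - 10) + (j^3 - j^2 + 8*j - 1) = 2*j^3 - 5*j^2 + 6*j - 11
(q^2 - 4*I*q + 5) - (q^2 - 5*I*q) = I*q + 5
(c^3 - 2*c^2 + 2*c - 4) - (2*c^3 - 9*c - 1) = -c^3 - 2*c^2 + 11*c - 3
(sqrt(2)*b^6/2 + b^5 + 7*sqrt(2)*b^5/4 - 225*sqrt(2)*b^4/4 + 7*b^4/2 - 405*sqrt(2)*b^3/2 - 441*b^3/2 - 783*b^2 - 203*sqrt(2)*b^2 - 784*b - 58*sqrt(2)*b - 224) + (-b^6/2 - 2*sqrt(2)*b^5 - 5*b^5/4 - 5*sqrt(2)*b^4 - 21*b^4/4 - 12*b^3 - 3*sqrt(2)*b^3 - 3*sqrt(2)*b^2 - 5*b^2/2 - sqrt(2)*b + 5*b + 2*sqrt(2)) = -b^6/2 + sqrt(2)*b^6/2 - sqrt(2)*b^5/4 - b^5/4 - 245*sqrt(2)*b^4/4 - 7*b^4/4 - 411*sqrt(2)*b^3/2 - 465*b^3/2 - 1571*b^2/2 - 206*sqrt(2)*b^2 - 779*b - 59*sqrt(2)*b - 224 + 2*sqrt(2)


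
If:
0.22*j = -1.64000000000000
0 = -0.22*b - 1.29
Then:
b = -5.86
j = -7.45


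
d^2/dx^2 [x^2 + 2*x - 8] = 2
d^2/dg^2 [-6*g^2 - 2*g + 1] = -12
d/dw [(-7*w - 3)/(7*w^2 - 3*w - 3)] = (49*w^2 + 42*w + 12)/(49*w^4 - 42*w^3 - 33*w^2 + 18*w + 9)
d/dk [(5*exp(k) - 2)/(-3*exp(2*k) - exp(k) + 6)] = ((5*exp(k) - 2)*(6*exp(k) + 1) - 15*exp(2*k) - 5*exp(k) + 30)*exp(k)/(3*exp(2*k) + exp(k) - 6)^2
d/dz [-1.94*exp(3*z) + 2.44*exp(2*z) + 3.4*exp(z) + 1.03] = (-5.82*exp(2*z) + 4.88*exp(z) + 3.4)*exp(z)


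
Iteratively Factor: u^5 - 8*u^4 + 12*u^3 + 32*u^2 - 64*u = (u)*(u^4 - 8*u^3 + 12*u^2 + 32*u - 64) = u*(u - 4)*(u^3 - 4*u^2 - 4*u + 16) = u*(u - 4)*(u - 2)*(u^2 - 2*u - 8) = u*(u - 4)*(u - 2)*(u + 2)*(u - 4)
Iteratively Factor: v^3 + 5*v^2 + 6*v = (v + 2)*(v^2 + 3*v) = (v + 2)*(v + 3)*(v)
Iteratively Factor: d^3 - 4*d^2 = (d - 4)*(d^2) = d*(d - 4)*(d)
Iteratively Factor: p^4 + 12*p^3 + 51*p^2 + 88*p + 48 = (p + 1)*(p^3 + 11*p^2 + 40*p + 48) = (p + 1)*(p + 4)*(p^2 + 7*p + 12) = (p + 1)*(p + 3)*(p + 4)*(p + 4)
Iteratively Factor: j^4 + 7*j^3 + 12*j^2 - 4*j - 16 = (j - 1)*(j^3 + 8*j^2 + 20*j + 16) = (j - 1)*(j + 2)*(j^2 + 6*j + 8) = (j - 1)*(j + 2)^2*(j + 4)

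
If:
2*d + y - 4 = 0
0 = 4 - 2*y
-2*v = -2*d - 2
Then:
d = 1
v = 2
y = 2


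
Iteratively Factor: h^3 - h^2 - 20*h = (h - 5)*(h^2 + 4*h) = h*(h - 5)*(h + 4)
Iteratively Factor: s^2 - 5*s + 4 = (s - 4)*(s - 1)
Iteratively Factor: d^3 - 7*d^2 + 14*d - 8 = (d - 2)*(d^2 - 5*d + 4) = (d - 4)*(d - 2)*(d - 1)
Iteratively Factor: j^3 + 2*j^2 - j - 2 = (j + 1)*(j^2 + j - 2) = (j - 1)*(j + 1)*(j + 2)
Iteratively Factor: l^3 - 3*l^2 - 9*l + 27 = (l + 3)*(l^2 - 6*l + 9) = (l - 3)*(l + 3)*(l - 3)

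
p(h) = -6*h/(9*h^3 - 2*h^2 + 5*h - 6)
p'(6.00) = 0.01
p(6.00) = -0.02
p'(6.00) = 0.01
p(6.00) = -0.02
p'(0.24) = 1.60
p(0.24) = 0.30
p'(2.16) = 0.14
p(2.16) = -0.15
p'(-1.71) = -0.13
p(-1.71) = -0.16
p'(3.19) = 0.04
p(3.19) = -0.07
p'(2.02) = 0.18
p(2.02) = -0.17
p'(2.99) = 0.05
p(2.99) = -0.08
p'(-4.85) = -0.01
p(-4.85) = -0.03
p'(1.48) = 0.52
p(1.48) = -0.34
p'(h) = -6*h*(-27*h^2 + 4*h - 5)/(9*h^3 - 2*h^2 + 5*h - 6)^2 - 6/(9*h^3 - 2*h^2 + 5*h - 6)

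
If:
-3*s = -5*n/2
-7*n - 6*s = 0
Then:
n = 0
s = 0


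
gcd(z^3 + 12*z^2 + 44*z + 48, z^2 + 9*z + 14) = z + 2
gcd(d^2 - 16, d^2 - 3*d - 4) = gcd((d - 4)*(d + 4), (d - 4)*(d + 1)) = d - 4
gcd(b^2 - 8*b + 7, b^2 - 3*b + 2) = b - 1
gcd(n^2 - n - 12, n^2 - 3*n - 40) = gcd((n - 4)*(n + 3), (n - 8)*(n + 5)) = 1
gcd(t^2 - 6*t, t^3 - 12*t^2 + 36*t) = t^2 - 6*t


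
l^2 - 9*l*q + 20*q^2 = (l - 5*q)*(l - 4*q)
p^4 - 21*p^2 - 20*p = p*(p - 5)*(p + 1)*(p + 4)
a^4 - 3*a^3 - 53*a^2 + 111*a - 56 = (a - 8)*(a - 1)^2*(a + 7)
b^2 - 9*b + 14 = (b - 7)*(b - 2)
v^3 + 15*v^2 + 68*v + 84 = (v + 2)*(v + 6)*(v + 7)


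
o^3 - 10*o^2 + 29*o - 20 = (o - 5)*(o - 4)*(o - 1)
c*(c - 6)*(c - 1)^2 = c^4 - 8*c^3 + 13*c^2 - 6*c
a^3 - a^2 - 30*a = a*(a - 6)*(a + 5)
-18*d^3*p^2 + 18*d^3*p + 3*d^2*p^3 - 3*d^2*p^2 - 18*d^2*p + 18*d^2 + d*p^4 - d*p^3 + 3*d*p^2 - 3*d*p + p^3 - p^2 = (-3*d + p)*(6*d + p)*(p - 1)*(d*p + 1)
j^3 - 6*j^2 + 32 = (j - 4)^2*(j + 2)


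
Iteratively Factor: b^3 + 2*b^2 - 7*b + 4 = (b + 4)*(b^2 - 2*b + 1) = (b - 1)*(b + 4)*(b - 1)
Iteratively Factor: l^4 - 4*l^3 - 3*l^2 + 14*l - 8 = (l - 1)*(l^3 - 3*l^2 - 6*l + 8) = (l - 1)*(l + 2)*(l^2 - 5*l + 4) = (l - 1)^2*(l + 2)*(l - 4)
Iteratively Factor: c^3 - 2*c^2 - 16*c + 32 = (c - 4)*(c^2 + 2*c - 8) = (c - 4)*(c - 2)*(c + 4)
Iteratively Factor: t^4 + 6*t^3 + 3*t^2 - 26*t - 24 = (t + 4)*(t^3 + 2*t^2 - 5*t - 6) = (t - 2)*(t + 4)*(t^2 + 4*t + 3) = (t - 2)*(t + 1)*(t + 4)*(t + 3)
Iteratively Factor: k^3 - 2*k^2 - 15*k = (k + 3)*(k^2 - 5*k) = (k - 5)*(k + 3)*(k)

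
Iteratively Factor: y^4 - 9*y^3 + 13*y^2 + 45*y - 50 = (y - 5)*(y^3 - 4*y^2 - 7*y + 10) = (y - 5)*(y + 2)*(y^2 - 6*y + 5) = (y - 5)*(y - 1)*(y + 2)*(y - 5)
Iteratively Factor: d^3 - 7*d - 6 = (d - 3)*(d^2 + 3*d + 2) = (d - 3)*(d + 2)*(d + 1)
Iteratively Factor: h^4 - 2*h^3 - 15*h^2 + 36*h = (h - 3)*(h^3 + h^2 - 12*h) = (h - 3)^2*(h^2 + 4*h) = h*(h - 3)^2*(h + 4)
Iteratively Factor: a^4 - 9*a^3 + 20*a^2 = (a - 5)*(a^3 - 4*a^2) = a*(a - 5)*(a^2 - 4*a) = a^2*(a - 5)*(a - 4)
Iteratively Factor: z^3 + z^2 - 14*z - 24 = (z + 3)*(z^2 - 2*z - 8) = (z + 2)*(z + 3)*(z - 4)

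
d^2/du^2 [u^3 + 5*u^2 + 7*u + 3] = 6*u + 10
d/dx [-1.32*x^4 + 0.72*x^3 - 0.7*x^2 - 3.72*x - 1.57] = -5.28*x^3 + 2.16*x^2 - 1.4*x - 3.72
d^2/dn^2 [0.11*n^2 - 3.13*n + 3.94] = 0.220000000000000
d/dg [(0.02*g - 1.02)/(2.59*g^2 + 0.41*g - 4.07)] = (-0.0518*g^2 + 5.2836*g + 0.3368)/(6.7081*g^4 + 2.1238*g^3 - 20.9145*g^2 - 3.3374*g + 16.5649)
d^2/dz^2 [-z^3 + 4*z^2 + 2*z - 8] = 8 - 6*z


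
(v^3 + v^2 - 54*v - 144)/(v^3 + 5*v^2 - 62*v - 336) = (v + 3)/(v + 7)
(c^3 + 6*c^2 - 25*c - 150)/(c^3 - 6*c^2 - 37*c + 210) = (c + 5)/(c - 7)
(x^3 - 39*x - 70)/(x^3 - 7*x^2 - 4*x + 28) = (x + 5)/(x - 2)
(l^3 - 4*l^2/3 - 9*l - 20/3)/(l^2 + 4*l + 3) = (3*l^2 - 7*l - 20)/(3*(l + 3))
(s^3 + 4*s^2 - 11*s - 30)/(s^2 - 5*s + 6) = (s^2 + 7*s + 10)/(s - 2)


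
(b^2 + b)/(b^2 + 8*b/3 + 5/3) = 3*b/(3*b + 5)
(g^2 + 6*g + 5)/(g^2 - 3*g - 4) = (g + 5)/(g - 4)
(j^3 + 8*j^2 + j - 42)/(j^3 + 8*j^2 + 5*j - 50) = (j^2 + 10*j + 21)/(j^2 + 10*j + 25)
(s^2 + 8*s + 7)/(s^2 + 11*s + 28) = (s + 1)/(s + 4)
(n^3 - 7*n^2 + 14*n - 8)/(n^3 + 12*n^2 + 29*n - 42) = (n^2 - 6*n + 8)/(n^2 + 13*n + 42)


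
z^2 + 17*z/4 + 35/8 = (z + 7/4)*(z + 5/2)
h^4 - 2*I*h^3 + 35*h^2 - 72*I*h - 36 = (h - 6*I)*(h - I)^2*(h + 6*I)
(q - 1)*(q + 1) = q^2 - 1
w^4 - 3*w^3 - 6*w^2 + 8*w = w*(w - 4)*(w - 1)*(w + 2)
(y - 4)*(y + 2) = y^2 - 2*y - 8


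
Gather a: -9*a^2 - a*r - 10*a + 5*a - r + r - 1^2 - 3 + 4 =-9*a^2 + a*(-r - 5)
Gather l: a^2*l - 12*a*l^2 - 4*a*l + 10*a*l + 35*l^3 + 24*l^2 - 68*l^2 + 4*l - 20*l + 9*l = 35*l^3 + l^2*(-12*a - 44) + l*(a^2 + 6*a - 7)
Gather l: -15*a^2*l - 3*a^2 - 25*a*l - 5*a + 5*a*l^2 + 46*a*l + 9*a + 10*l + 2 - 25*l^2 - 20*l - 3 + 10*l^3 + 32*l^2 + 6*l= -3*a^2 + 4*a + 10*l^3 + l^2*(5*a + 7) + l*(-15*a^2 + 21*a - 4) - 1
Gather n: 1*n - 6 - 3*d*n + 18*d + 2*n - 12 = 18*d + n*(3 - 3*d) - 18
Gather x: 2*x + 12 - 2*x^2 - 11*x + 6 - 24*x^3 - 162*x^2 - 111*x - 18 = -24*x^3 - 164*x^2 - 120*x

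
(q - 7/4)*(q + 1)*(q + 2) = q^3 + 5*q^2/4 - 13*q/4 - 7/2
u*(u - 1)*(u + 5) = u^3 + 4*u^2 - 5*u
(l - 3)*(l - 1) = l^2 - 4*l + 3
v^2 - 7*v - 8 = (v - 8)*(v + 1)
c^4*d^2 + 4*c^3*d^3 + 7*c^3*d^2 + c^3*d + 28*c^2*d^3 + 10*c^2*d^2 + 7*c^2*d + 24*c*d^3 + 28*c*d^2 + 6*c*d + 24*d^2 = (c + 6)*(c + 4*d)*(c*d + 1)*(c*d + d)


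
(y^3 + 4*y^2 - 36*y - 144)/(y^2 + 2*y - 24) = (y^2 - 2*y - 24)/(y - 4)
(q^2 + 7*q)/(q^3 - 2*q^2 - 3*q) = (q + 7)/(q^2 - 2*q - 3)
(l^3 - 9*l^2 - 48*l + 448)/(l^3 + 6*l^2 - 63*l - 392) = (l - 8)/(l + 7)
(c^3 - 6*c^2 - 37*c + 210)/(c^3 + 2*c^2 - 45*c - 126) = (c - 5)/(c + 3)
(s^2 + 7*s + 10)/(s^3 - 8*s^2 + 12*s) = (s^2 + 7*s + 10)/(s*(s^2 - 8*s + 12))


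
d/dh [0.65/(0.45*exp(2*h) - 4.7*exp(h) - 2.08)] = (3.055 - 0.585*exp(h))*exp(h)/(-0.45*exp(2*h) + 4.7*exp(h) + 2.08)^2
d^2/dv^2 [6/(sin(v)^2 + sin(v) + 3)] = 6*(-4*sin(v)^4 - 3*sin(v)^3 + 17*sin(v)^2 + 9*sin(v) - 4)/(sin(v)^2 + sin(v) + 3)^3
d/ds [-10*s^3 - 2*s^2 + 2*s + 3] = -30*s^2 - 4*s + 2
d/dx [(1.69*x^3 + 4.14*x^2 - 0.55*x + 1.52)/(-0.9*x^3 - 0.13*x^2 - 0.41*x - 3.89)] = (-8.88178419700125e-16*x^5 + 3.5063*x^4 - 2.3758*x^3 - 17.3872*x^2 - 31.814*x + 2.7627)/(0.81*x^6 + 0.234*x^5 + 0.7549*x^4 + 7.1086*x^3 + 1.1795*x^2 + 3.1898*x + 15.1321)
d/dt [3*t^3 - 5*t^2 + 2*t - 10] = 9*t^2 - 10*t + 2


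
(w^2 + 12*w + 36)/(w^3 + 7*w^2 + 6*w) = (w + 6)/(w*(w + 1))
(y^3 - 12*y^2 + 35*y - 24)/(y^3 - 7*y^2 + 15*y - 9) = (y - 8)/(y - 3)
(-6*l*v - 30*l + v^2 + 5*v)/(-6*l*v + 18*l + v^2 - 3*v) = (v + 5)/(v - 3)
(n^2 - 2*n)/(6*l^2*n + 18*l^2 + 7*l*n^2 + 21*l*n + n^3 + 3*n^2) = n*(n - 2)/(6*l^2*n + 18*l^2 + 7*l*n^2 + 21*l*n + n^3 + 3*n^2)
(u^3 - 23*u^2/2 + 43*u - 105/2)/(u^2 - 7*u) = (2*u^3 - 23*u^2 + 86*u - 105)/(2*u*(u - 7))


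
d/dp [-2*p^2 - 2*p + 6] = -4*p - 2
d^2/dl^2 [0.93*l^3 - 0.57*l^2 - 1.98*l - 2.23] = 5.58*l - 1.14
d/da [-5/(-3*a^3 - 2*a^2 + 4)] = 5*a*(-9*a - 4)/(3*a^3 + 2*a^2 - 4)^2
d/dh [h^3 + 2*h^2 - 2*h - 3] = 3*h^2 + 4*h - 2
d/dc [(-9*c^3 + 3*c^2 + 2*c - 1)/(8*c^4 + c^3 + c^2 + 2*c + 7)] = 2*(36*c^6 - 24*c^5 - 30*c^4 - 4*c^3 - 91*c^2 + 22*c + 8)/(64*c^8 + 16*c^7 + 17*c^6 + 34*c^5 + 117*c^4 + 18*c^3 + 18*c^2 + 28*c + 49)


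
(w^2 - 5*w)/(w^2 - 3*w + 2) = w*(w - 5)/(w^2 - 3*w + 2)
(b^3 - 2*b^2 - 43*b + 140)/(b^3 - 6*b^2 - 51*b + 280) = (b - 4)/(b - 8)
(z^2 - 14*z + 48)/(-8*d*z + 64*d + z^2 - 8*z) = (z - 6)/(-8*d + z)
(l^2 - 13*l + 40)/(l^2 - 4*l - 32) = (l - 5)/(l + 4)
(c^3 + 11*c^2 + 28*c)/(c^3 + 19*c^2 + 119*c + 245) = c*(c + 4)/(c^2 + 12*c + 35)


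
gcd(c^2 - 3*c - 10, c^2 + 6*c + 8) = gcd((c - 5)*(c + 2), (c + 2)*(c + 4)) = c + 2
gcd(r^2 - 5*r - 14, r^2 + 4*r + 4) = r + 2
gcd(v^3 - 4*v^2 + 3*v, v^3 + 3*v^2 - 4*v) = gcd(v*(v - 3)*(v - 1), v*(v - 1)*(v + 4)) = v^2 - v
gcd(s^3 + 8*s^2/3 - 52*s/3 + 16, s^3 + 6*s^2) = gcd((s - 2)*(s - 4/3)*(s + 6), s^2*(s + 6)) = s + 6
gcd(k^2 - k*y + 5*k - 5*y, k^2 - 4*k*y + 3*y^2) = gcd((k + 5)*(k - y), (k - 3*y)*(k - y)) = -k + y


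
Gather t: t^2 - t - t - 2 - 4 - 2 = t^2 - 2*t - 8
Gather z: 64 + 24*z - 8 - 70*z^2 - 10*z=-70*z^2 + 14*z + 56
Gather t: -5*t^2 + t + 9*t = -5*t^2 + 10*t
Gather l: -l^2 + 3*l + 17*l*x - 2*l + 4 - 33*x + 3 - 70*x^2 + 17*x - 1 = -l^2 + l*(17*x + 1) - 70*x^2 - 16*x + 6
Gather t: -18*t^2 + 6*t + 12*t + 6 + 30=-18*t^2 + 18*t + 36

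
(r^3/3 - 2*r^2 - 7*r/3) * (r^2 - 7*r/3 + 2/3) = r^5/3 - 25*r^4/9 + 23*r^3/9 + 37*r^2/9 - 14*r/9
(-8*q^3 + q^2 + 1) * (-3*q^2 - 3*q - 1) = 24*q^5 + 21*q^4 + 5*q^3 - 4*q^2 - 3*q - 1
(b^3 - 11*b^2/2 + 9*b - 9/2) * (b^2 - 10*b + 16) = b^5 - 31*b^4/2 + 80*b^3 - 365*b^2/2 + 189*b - 72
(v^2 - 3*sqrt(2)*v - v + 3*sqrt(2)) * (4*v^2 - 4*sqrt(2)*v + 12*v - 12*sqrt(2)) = 4*v^4 - 16*sqrt(2)*v^3 + 8*v^3 - 32*sqrt(2)*v^2 + 12*v^2 + 48*v + 48*sqrt(2)*v - 72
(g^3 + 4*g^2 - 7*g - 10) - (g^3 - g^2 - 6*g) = 5*g^2 - g - 10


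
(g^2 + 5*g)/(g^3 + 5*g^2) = 1/g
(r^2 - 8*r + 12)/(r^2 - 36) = (r - 2)/(r + 6)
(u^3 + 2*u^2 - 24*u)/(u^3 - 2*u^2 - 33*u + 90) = u*(u - 4)/(u^2 - 8*u + 15)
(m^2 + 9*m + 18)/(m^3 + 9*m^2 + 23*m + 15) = (m + 6)/(m^2 + 6*m + 5)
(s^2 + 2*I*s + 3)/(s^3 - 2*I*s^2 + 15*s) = (s - I)/(s*(s - 5*I))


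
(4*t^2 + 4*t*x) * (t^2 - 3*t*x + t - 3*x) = 4*t^4 - 8*t^3*x + 4*t^3 - 12*t^2*x^2 - 8*t^2*x - 12*t*x^2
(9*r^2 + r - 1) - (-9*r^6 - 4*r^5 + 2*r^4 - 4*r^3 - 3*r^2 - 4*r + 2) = 9*r^6 + 4*r^5 - 2*r^4 + 4*r^3 + 12*r^2 + 5*r - 3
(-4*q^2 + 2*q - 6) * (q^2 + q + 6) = -4*q^4 - 2*q^3 - 28*q^2 + 6*q - 36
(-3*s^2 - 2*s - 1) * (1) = -3*s^2 - 2*s - 1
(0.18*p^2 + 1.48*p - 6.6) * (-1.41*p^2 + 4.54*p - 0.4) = -0.2538*p^4 - 1.2696*p^3 + 15.9532*p^2 - 30.556*p + 2.64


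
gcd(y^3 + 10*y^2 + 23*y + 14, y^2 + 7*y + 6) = y + 1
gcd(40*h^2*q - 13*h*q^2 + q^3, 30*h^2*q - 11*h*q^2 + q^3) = -5*h*q + q^2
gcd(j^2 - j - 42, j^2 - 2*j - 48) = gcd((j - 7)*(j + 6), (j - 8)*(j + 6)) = j + 6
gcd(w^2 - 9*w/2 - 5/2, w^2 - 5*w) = w - 5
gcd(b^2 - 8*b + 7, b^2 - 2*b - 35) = b - 7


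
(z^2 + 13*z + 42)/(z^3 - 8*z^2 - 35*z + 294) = (z + 7)/(z^2 - 14*z + 49)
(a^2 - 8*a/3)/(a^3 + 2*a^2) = (a - 8/3)/(a*(a + 2))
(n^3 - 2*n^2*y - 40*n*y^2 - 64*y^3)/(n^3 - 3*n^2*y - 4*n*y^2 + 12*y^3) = (n^2 - 4*n*y - 32*y^2)/(n^2 - 5*n*y + 6*y^2)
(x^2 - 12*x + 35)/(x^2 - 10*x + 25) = (x - 7)/(x - 5)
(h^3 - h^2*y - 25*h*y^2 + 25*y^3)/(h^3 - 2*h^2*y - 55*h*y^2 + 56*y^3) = (-h^2 + 25*y^2)/(-h^2 + h*y + 56*y^2)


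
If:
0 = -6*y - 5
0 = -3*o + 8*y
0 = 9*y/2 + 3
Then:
No Solution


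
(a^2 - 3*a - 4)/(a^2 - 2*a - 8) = (a + 1)/(a + 2)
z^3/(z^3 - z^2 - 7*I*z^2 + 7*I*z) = z^2/(z^2 - z - 7*I*z + 7*I)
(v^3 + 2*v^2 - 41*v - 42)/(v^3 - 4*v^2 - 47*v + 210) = (v + 1)/(v - 5)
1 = 1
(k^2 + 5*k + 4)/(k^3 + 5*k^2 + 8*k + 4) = (k + 4)/(k^2 + 4*k + 4)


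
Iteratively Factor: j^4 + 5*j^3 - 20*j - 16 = (j + 4)*(j^3 + j^2 - 4*j - 4) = (j + 2)*(j + 4)*(j^2 - j - 2) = (j + 1)*(j + 2)*(j + 4)*(j - 2)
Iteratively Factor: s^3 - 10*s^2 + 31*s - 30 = (s - 5)*(s^2 - 5*s + 6) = (s - 5)*(s - 2)*(s - 3)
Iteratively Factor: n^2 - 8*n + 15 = (n - 5)*(n - 3)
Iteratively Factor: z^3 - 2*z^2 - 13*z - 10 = (z + 2)*(z^2 - 4*z - 5) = (z + 1)*(z + 2)*(z - 5)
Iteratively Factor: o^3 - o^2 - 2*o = (o - 2)*(o^2 + o) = o*(o - 2)*(o + 1)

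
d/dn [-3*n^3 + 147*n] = 147 - 9*n^2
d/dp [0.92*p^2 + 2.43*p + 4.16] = 1.84*p + 2.43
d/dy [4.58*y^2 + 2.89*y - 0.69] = 9.16*y + 2.89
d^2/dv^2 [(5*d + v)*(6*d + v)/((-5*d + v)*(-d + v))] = 2*d*(1285*d^3 - 705*d^2*v + 75*d*v^2 + 17*v^3)/(125*d^6 - 450*d^5*v + 615*d^4*v^2 - 396*d^3*v^3 + 123*d^2*v^4 - 18*d*v^5 + v^6)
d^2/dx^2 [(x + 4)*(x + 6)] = 2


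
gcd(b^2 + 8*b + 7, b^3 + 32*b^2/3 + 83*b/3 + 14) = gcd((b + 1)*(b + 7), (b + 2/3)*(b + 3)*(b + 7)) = b + 7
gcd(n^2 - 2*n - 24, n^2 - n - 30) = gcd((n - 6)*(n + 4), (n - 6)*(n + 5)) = n - 6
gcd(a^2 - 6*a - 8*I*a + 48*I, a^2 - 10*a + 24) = a - 6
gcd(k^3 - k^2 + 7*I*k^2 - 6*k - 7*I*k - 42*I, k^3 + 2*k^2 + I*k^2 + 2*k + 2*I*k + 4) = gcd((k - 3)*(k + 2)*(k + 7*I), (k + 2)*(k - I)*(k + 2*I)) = k + 2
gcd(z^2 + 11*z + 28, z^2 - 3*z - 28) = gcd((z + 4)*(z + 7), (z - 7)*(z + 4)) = z + 4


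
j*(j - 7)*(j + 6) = j^3 - j^2 - 42*j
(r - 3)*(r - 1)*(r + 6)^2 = r^4 + 8*r^3 - 9*r^2 - 108*r + 108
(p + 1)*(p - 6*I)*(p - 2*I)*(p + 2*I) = p^4 + p^3 - 6*I*p^3 + 4*p^2 - 6*I*p^2 + 4*p - 24*I*p - 24*I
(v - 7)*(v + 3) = v^2 - 4*v - 21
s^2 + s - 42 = (s - 6)*(s + 7)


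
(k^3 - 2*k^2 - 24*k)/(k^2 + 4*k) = k - 6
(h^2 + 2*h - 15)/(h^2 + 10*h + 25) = (h - 3)/(h + 5)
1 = 1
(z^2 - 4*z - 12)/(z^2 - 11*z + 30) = (z + 2)/(z - 5)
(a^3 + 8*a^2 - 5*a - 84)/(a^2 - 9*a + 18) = (a^2 + 11*a + 28)/(a - 6)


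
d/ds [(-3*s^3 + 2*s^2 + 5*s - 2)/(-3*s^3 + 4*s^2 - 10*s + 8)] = 2*(-3*s^4 + 45*s^3 - 65*s^2 + 24*s + 10)/(9*s^6 - 24*s^5 + 76*s^4 - 128*s^3 + 164*s^2 - 160*s + 64)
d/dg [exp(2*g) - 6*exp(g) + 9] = 2*(exp(g) - 3)*exp(g)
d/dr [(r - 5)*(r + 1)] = 2*r - 4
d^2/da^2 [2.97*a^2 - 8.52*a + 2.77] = 5.94000000000000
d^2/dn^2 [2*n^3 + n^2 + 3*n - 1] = 12*n + 2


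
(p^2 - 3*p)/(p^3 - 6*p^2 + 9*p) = 1/(p - 3)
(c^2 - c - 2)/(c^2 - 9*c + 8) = (c^2 - c - 2)/(c^2 - 9*c + 8)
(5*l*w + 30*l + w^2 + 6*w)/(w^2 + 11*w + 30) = (5*l + w)/(w + 5)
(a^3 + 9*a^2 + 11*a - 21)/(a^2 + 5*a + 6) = (a^2 + 6*a - 7)/(a + 2)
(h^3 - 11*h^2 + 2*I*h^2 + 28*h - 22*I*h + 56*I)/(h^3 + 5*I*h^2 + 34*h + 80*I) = (h^2 - 11*h + 28)/(h^2 + 3*I*h + 40)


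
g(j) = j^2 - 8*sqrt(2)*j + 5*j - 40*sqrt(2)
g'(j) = 2*j - 8*sqrt(2) + 5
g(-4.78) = -3.54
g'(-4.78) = -15.87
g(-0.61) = -52.35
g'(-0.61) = -7.53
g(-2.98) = -28.87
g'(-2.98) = -12.27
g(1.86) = -64.85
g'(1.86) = -2.59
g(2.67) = -66.30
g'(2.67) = -0.97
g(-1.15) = -47.99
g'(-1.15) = -8.61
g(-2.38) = -35.88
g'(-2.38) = -11.07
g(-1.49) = -44.94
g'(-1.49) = -9.29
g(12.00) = 11.67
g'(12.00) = 17.69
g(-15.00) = 263.14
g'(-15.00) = -36.31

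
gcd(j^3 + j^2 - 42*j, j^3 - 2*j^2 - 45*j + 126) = j^2 + j - 42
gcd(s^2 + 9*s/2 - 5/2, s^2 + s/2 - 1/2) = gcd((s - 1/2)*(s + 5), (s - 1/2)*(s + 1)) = s - 1/2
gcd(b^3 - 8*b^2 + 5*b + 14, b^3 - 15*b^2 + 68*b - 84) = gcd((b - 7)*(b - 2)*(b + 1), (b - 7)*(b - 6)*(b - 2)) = b^2 - 9*b + 14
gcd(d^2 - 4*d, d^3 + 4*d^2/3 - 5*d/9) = d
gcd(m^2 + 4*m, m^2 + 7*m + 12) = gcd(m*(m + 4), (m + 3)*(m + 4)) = m + 4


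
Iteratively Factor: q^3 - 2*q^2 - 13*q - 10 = (q + 2)*(q^2 - 4*q - 5) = (q - 5)*(q + 2)*(q + 1)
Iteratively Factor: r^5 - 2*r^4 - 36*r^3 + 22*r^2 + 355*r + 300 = (r - 5)*(r^4 + 3*r^3 - 21*r^2 - 83*r - 60) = (r - 5)*(r + 4)*(r^3 - r^2 - 17*r - 15) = (r - 5)^2*(r + 4)*(r^2 + 4*r + 3) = (r - 5)^2*(r + 1)*(r + 4)*(r + 3)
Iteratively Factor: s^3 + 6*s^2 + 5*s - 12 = (s + 3)*(s^2 + 3*s - 4) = (s - 1)*(s + 3)*(s + 4)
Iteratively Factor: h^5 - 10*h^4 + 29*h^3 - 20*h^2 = (h)*(h^4 - 10*h^3 + 29*h^2 - 20*h) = h*(h - 1)*(h^3 - 9*h^2 + 20*h) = h*(h - 4)*(h - 1)*(h^2 - 5*h) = h*(h - 5)*(h - 4)*(h - 1)*(h)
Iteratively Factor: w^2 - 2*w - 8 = (w + 2)*(w - 4)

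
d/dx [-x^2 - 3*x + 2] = -2*x - 3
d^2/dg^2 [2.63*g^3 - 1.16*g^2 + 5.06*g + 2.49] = 15.78*g - 2.32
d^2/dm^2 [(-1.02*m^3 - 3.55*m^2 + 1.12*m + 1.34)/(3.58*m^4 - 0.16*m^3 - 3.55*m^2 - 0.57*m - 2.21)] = (-26.145456*m^9 - 272.98932*m^8 + 106.673976*m^7 + 214.818236000001*m^6 - 388.311288*m^5 - 956.414376*m^4 + 253.77273*m^3 + 383.926494*m^2 - 69.186456*m - 57.654046)/(45.882712*m^12 - 6.151872*m^11 - 136.219716*m^10 - 9.7195*m^9 + 52.064454*m^8 + 44.967132*m^7 + 125.159603*m^6 - 2.179551*m^5 - 35.768838*m^4 - 29.361171*m^3 - 54.169752*m^2 - 8.351811*m - 10.793861)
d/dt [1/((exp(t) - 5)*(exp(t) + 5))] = -2*exp(2*t)/(exp(4*t) - 50*exp(2*t) + 625)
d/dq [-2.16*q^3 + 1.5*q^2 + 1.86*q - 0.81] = -6.48*q^2 + 3.0*q + 1.86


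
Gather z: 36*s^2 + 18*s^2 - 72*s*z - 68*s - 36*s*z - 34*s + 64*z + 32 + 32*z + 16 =54*s^2 - 102*s + z*(96 - 108*s) + 48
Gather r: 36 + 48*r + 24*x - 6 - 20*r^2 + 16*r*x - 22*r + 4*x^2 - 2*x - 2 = -20*r^2 + r*(16*x + 26) + 4*x^2 + 22*x + 28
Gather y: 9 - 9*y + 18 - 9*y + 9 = 36 - 18*y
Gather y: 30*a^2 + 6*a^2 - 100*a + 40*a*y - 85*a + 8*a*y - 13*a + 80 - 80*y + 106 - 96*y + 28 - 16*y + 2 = 36*a^2 - 198*a + y*(48*a - 192) + 216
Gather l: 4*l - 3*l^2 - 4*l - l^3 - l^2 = -l^3 - 4*l^2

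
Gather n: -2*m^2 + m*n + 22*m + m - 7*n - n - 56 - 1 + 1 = -2*m^2 + 23*m + n*(m - 8) - 56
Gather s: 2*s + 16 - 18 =2*s - 2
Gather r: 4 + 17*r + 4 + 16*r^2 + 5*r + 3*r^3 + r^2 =3*r^3 + 17*r^2 + 22*r + 8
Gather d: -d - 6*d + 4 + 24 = 28 - 7*d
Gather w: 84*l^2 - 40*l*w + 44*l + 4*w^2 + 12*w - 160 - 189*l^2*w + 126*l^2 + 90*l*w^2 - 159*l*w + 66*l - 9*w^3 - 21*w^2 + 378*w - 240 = 210*l^2 + 110*l - 9*w^3 + w^2*(90*l - 17) + w*(-189*l^2 - 199*l + 390) - 400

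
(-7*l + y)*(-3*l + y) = 21*l^2 - 10*l*y + y^2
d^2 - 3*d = d*(d - 3)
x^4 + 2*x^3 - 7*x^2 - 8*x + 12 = (x - 2)*(x - 1)*(x + 2)*(x + 3)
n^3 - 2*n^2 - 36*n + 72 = (n - 6)*(n - 2)*(n + 6)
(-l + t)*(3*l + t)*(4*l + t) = -12*l^3 + 5*l^2*t + 6*l*t^2 + t^3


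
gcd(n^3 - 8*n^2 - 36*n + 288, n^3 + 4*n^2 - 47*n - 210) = n + 6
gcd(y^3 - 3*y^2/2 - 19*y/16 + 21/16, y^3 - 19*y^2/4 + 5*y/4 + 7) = y^2 - 3*y/4 - 7/4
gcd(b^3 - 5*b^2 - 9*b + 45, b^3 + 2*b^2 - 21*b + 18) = b - 3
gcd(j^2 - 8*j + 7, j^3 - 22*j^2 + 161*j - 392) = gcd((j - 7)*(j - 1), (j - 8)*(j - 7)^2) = j - 7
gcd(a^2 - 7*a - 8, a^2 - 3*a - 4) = a + 1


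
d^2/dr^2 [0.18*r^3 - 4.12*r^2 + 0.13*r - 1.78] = 1.08*r - 8.24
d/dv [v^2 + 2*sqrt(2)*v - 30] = 2*v + 2*sqrt(2)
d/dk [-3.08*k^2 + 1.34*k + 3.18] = 1.34 - 6.16*k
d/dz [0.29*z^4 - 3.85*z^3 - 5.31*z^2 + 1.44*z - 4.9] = 1.16*z^3 - 11.55*z^2 - 10.62*z + 1.44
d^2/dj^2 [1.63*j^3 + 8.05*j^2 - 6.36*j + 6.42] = 9.78*j + 16.1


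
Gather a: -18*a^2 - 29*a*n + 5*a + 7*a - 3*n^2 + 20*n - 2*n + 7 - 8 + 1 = -18*a^2 + a*(12 - 29*n) - 3*n^2 + 18*n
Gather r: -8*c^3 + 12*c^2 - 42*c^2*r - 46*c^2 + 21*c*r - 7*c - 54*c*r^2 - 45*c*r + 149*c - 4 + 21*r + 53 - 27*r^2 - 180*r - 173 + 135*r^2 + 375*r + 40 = -8*c^3 - 34*c^2 + 142*c + r^2*(108 - 54*c) + r*(-42*c^2 - 24*c + 216) - 84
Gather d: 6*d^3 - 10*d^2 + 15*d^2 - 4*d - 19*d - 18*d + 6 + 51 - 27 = 6*d^3 + 5*d^2 - 41*d + 30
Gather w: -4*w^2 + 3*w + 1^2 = -4*w^2 + 3*w + 1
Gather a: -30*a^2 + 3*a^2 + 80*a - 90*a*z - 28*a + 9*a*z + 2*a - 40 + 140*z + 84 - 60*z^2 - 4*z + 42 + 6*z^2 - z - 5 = -27*a^2 + a*(54 - 81*z) - 54*z^2 + 135*z + 81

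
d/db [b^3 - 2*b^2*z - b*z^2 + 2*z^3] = 3*b^2 - 4*b*z - z^2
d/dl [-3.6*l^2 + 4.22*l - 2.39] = 4.22 - 7.2*l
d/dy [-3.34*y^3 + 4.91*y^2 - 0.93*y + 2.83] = -10.02*y^2 + 9.82*y - 0.93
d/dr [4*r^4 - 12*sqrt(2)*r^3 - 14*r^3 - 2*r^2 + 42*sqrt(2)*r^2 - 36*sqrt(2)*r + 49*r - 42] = 16*r^3 - 36*sqrt(2)*r^2 - 42*r^2 - 4*r + 84*sqrt(2)*r - 36*sqrt(2) + 49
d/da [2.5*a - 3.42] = 2.50000000000000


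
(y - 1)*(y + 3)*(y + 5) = y^3 + 7*y^2 + 7*y - 15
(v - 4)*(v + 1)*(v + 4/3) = v^3 - 5*v^2/3 - 8*v - 16/3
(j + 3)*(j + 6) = j^2 + 9*j + 18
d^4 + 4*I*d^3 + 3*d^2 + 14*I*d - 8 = (d - 2*I)*(d + I)^2*(d + 4*I)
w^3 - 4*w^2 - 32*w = w*(w - 8)*(w + 4)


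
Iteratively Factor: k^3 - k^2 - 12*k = (k + 3)*(k^2 - 4*k) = (k - 4)*(k + 3)*(k)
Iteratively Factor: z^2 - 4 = (z - 2)*(z + 2)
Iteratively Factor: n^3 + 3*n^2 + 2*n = (n + 2)*(n^2 + n) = (n + 1)*(n + 2)*(n)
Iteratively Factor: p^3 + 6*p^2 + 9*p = (p)*(p^2 + 6*p + 9) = p*(p + 3)*(p + 3)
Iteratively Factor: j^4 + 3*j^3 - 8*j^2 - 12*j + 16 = (j - 2)*(j^3 + 5*j^2 + 2*j - 8) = (j - 2)*(j + 4)*(j^2 + j - 2) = (j - 2)*(j + 2)*(j + 4)*(j - 1)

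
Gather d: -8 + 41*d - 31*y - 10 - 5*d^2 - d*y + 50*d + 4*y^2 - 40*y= -5*d^2 + d*(91 - y) + 4*y^2 - 71*y - 18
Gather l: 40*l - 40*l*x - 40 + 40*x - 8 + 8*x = l*(40 - 40*x) + 48*x - 48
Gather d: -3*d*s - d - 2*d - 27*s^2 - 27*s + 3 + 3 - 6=d*(-3*s - 3) - 27*s^2 - 27*s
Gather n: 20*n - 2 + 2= 20*n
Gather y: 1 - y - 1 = -y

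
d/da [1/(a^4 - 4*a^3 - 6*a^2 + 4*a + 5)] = 4*(-a^3 + 3*a^2 + 3*a - 1)/(a^4 - 4*a^3 - 6*a^2 + 4*a + 5)^2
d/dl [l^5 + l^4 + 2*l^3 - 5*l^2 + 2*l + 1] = 5*l^4 + 4*l^3 + 6*l^2 - 10*l + 2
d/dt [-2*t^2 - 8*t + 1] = -4*t - 8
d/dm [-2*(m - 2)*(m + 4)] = -4*m - 4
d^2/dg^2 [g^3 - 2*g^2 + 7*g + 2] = 6*g - 4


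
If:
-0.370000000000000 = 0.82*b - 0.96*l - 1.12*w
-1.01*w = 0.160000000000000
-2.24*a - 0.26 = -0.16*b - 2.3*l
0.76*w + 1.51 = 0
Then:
No Solution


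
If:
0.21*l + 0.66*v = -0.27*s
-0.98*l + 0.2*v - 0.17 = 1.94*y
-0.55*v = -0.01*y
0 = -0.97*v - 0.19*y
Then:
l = -0.17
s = 0.13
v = 0.00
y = 0.00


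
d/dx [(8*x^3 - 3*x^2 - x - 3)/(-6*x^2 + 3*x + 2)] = (-48*x^4 + 48*x^3 + 33*x^2 - 48*x + 7)/(36*x^4 - 36*x^3 - 15*x^2 + 12*x + 4)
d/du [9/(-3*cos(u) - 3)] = -3*sin(u)/(cos(u) + 1)^2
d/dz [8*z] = 8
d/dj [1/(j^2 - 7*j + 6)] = (7 - 2*j)/(j^2 - 7*j + 6)^2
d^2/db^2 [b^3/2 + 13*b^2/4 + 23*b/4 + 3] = 3*b + 13/2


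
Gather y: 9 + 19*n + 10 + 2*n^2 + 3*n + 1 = 2*n^2 + 22*n + 20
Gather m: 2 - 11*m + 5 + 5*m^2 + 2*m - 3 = 5*m^2 - 9*m + 4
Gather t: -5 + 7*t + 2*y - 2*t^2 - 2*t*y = -2*t^2 + t*(7 - 2*y) + 2*y - 5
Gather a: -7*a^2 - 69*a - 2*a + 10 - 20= -7*a^2 - 71*a - 10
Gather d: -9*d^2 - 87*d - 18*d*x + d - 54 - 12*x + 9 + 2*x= -9*d^2 + d*(-18*x - 86) - 10*x - 45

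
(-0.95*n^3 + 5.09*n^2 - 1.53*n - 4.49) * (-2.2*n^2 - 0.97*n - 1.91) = 2.09*n^5 - 10.2765*n^4 + 0.243200000000001*n^3 + 1.6402*n^2 + 7.2776*n + 8.5759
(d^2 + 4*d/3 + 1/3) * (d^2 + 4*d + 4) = d^4 + 16*d^3/3 + 29*d^2/3 + 20*d/3 + 4/3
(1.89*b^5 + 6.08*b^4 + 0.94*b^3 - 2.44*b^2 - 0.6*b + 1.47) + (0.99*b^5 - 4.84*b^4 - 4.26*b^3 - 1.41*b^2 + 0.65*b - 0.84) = 2.88*b^5 + 1.24*b^4 - 3.32*b^3 - 3.85*b^2 + 0.05*b + 0.63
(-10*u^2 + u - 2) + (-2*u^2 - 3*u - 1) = -12*u^2 - 2*u - 3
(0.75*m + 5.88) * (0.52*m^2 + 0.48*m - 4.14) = 0.39*m^3 + 3.4176*m^2 - 0.2826*m - 24.3432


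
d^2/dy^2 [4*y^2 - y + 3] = 8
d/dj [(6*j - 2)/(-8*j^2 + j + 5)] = 16*(3*j^2 - 2*j + 2)/(64*j^4 - 16*j^3 - 79*j^2 + 10*j + 25)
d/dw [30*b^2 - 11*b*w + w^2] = -11*b + 2*w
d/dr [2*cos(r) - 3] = -2*sin(r)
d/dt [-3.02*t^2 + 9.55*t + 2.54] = 9.55 - 6.04*t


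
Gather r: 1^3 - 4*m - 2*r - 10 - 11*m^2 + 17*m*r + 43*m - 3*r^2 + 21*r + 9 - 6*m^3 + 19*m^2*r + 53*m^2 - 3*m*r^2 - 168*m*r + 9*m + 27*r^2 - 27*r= -6*m^3 + 42*m^2 + 48*m + r^2*(24 - 3*m) + r*(19*m^2 - 151*m - 8)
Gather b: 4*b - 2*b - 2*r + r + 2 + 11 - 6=2*b - r + 7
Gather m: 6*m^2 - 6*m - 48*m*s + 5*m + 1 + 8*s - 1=6*m^2 + m*(-48*s - 1) + 8*s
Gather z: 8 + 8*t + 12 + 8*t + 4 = 16*t + 24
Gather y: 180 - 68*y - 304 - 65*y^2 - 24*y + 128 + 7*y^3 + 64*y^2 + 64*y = 7*y^3 - y^2 - 28*y + 4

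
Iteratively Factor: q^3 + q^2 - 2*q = (q + 2)*(q^2 - q) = (q - 1)*(q + 2)*(q)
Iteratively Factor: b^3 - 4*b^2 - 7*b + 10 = (b - 5)*(b^2 + b - 2) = (b - 5)*(b + 2)*(b - 1)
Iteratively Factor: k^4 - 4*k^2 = (k + 2)*(k^3 - 2*k^2) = k*(k + 2)*(k^2 - 2*k) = k*(k - 2)*(k + 2)*(k)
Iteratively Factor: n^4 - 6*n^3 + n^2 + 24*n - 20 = (n + 2)*(n^3 - 8*n^2 + 17*n - 10) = (n - 1)*(n + 2)*(n^2 - 7*n + 10) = (n - 5)*(n - 1)*(n + 2)*(n - 2)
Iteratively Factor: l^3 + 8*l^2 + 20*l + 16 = (l + 2)*(l^2 + 6*l + 8) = (l + 2)^2*(l + 4)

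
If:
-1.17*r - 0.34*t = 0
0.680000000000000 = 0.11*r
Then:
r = 6.18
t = -21.27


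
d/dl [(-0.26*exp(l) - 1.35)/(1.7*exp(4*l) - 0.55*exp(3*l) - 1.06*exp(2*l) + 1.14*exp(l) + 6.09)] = (1.326*exp(4*l) + 8.894*exp(3*l) - 2.5031*exp(2*l) - 2.862*exp(l) - 0.0444)*exp(l)/(2.89*exp(8*l) - 1.87*exp(7*l) - 3.3015*exp(6*l) + 5.042*exp(5*l) + 20.5756*exp(4*l) - 9.1158*exp(3*l) - 11.6112*exp(2*l) + 13.8852*exp(l) + 37.0881)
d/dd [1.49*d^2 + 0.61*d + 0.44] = 2.98*d + 0.61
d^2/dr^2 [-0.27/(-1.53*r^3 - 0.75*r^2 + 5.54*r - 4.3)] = (-(2.4786*r + 0.405)*(1.53*r^3 + 0.75*r^2 - 5.54*r + 4.3) + 0.27*(4.59*r^2 + 1.5*r - 5.54)*(9.18*r^2 + 3.0*r - 11.08))/(1.53*r^3 + 0.75*r^2 - 5.54*r + 4.3)^3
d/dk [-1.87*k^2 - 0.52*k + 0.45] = -3.74*k - 0.52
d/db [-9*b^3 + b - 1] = 1 - 27*b^2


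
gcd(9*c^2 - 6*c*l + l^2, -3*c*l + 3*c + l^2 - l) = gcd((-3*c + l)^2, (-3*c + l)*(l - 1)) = 3*c - l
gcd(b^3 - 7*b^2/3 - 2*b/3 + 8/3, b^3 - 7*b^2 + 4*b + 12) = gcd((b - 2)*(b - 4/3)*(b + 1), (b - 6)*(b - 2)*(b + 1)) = b^2 - b - 2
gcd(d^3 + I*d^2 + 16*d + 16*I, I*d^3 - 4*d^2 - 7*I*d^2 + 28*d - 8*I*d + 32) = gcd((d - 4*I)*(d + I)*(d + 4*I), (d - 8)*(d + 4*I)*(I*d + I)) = d + 4*I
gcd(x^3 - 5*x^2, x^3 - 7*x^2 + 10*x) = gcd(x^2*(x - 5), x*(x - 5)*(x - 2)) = x^2 - 5*x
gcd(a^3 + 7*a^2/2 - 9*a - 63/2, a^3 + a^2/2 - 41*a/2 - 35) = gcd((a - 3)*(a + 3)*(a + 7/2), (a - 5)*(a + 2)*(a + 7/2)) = a + 7/2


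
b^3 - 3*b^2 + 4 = (b - 2)^2*(b + 1)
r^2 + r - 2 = (r - 1)*(r + 2)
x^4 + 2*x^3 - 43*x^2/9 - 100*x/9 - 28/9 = (x - 7/3)*(x + 1/3)*(x + 2)^2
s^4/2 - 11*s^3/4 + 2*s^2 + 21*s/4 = s*(s/2 + 1/2)*(s - 7/2)*(s - 3)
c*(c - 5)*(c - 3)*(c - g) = c^4 - c^3*g - 8*c^3 + 8*c^2*g + 15*c^2 - 15*c*g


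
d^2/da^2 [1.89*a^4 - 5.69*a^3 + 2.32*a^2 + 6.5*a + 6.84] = 22.68*a^2 - 34.14*a + 4.64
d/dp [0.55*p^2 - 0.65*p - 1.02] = 1.1*p - 0.65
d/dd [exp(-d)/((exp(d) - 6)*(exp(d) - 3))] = 3*(-exp(2*d) + 6*exp(d) - 6)*exp(-d)/(exp(4*d) - 18*exp(3*d) + 117*exp(2*d) - 324*exp(d) + 324)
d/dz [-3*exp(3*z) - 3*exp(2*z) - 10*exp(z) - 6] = (-9*exp(2*z) - 6*exp(z) - 10)*exp(z)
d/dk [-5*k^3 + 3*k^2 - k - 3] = -15*k^2 + 6*k - 1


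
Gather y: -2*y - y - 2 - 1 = -3*y - 3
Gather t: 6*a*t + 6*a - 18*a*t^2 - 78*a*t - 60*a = -18*a*t^2 - 72*a*t - 54*a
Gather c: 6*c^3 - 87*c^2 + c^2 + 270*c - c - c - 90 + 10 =6*c^3 - 86*c^2 + 268*c - 80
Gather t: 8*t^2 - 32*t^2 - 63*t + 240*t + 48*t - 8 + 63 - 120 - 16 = -24*t^2 + 225*t - 81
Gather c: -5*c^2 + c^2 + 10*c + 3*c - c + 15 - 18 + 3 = -4*c^2 + 12*c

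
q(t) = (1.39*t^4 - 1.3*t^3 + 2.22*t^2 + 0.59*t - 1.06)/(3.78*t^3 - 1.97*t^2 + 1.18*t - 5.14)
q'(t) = (-11.34*t^2 + 3.94*t - 1.18)*(1.39*t^4 - 1.3*t^3 + 2.22*t^2 + 0.59*t - 1.06)/(3.78*t^3 - 1.97*t^2 + 1.18*t - 5.14)^2 + (5.56*t^3 - 3.9*t^2 + 4.44*t + 0.59)/(3.78*t^3 - 1.97*t^2 + 1.18*t - 5.14)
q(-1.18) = -0.40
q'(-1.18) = 0.68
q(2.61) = 1.10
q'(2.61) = 0.18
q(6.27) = 2.24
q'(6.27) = 0.35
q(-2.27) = -0.98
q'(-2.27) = 0.44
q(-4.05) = -1.68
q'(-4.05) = 0.37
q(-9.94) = -3.84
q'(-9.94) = 0.37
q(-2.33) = -1.01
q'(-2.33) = 0.43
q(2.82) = 1.14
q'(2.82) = 0.22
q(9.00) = 3.21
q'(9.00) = 0.36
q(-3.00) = -1.28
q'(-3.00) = 0.39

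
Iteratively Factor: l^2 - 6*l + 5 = (l - 5)*(l - 1)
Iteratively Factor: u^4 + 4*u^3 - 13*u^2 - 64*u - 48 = (u + 3)*(u^3 + u^2 - 16*u - 16) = (u + 3)*(u + 4)*(u^2 - 3*u - 4) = (u + 1)*(u + 3)*(u + 4)*(u - 4)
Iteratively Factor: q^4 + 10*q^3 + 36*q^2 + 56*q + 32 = (q + 2)*(q^3 + 8*q^2 + 20*q + 16) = (q + 2)^2*(q^2 + 6*q + 8) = (q + 2)^2*(q + 4)*(q + 2)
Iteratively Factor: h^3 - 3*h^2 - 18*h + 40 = (h + 4)*(h^2 - 7*h + 10) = (h - 5)*(h + 4)*(h - 2)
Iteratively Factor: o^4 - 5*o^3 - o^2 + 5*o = (o + 1)*(o^3 - 6*o^2 + 5*o) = (o - 5)*(o + 1)*(o^2 - o) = (o - 5)*(o - 1)*(o + 1)*(o)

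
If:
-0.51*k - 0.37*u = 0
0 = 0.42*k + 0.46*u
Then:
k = 0.00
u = 0.00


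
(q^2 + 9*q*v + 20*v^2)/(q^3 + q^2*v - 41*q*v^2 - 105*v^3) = (q + 4*v)/(q^2 - 4*q*v - 21*v^2)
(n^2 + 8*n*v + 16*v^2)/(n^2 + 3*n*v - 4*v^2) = (-n - 4*v)/(-n + v)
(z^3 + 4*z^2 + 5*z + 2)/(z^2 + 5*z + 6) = (z^2 + 2*z + 1)/(z + 3)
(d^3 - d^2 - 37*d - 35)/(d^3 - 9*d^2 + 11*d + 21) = (d + 5)/(d - 3)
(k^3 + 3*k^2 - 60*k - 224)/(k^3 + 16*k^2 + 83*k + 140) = (k - 8)/(k + 5)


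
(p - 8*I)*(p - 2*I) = p^2 - 10*I*p - 16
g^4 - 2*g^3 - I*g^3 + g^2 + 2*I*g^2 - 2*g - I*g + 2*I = (g - 2)*(g - I)^2*(g + I)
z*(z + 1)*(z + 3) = z^3 + 4*z^2 + 3*z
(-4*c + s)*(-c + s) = 4*c^2 - 5*c*s + s^2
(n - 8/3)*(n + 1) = n^2 - 5*n/3 - 8/3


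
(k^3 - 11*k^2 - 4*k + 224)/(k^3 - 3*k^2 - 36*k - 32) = (k - 7)/(k + 1)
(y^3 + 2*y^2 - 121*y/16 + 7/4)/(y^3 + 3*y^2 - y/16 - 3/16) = (4*y^2 + 9*y - 28)/(4*y^2 + 13*y + 3)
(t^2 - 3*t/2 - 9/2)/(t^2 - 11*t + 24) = (t + 3/2)/(t - 8)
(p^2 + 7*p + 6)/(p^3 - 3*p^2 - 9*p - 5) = (p + 6)/(p^2 - 4*p - 5)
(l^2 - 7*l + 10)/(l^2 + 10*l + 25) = (l^2 - 7*l + 10)/(l^2 + 10*l + 25)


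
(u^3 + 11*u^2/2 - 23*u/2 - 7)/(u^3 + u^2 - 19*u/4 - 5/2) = 2*(u + 7)/(2*u + 5)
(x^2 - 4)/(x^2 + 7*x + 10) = (x - 2)/(x + 5)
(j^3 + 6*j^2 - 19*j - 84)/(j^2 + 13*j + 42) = (j^2 - j - 12)/(j + 6)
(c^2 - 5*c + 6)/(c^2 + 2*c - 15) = (c - 2)/(c + 5)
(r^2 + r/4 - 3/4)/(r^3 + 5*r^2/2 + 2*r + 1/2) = (4*r - 3)/(2*(2*r^2 + 3*r + 1))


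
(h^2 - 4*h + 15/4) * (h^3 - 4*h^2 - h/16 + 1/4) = h^5 - 8*h^4 + 315*h^3/16 - 29*h^2/2 - 79*h/64 + 15/16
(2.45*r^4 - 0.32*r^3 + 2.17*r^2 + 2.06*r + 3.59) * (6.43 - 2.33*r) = -5.7085*r^5 + 16.4991*r^4 - 7.1137*r^3 + 9.1533*r^2 + 4.8811*r + 23.0837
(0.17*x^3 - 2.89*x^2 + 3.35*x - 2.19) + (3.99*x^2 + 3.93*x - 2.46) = 0.17*x^3 + 1.1*x^2 + 7.28*x - 4.65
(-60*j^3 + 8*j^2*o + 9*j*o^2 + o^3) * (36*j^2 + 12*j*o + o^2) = -2160*j^5 - 432*j^4*o + 360*j^3*o^2 + 152*j^2*o^3 + 21*j*o^4 + o^5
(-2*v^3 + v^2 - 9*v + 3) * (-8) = 16*v^3 - 8*v^2 + 72*v - 24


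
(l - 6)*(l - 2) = l^2 - 8*l + 12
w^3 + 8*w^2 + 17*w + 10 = (w + 1)*(w + 2)*(w + 5)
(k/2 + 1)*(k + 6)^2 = k^3/2 + 7*k^2 + 30*k + 36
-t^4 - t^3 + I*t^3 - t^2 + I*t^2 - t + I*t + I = (t - I)*(t + I)*(I*t + 1)*(I*t + I)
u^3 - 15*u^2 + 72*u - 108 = (u - 6)^2*(u - 3)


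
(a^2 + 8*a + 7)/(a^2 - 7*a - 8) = (a + 7)/(a - 8)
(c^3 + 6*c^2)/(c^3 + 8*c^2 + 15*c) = c*(c + 6)/(c^2 + 8*c + 15)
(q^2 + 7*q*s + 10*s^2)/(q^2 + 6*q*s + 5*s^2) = (q + 2*s)/(q + s)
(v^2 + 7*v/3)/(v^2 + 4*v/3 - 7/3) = v/(v - 1)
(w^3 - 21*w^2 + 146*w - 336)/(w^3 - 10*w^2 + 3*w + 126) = (w - 8)/(w + 3)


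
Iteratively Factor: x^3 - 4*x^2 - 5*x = (x)*(x^2 - 4*x - 5) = x*(x + 1)*(x - 5)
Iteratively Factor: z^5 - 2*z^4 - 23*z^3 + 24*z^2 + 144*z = (z + 3)*(z^4 - 5*z^3 - 8*z^2 + 48*z) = (z - 4)*(z + 3)*(z^3 - z^2 - 12*z) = z*(z - 4)*(z + 3)*(z^2 - z - 12) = z*(z - 4)^2*(z + 3)*(z + 3)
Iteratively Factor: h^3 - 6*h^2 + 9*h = (h - 3)*(h^2 - 3*h) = h*(h - 3)*(h - 3)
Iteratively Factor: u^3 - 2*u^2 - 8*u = (u + 2)*(u^2 - 4*u) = (u - 4)*(u + 2)*(u)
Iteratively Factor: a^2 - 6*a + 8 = (a - 2)*(a - 4)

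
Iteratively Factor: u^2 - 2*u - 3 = (u + 1)*(u - 3)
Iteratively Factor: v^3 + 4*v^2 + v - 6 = (v + 3)*(v^2 + v - 2) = (v - 1)*(v + 3)*(v + 2)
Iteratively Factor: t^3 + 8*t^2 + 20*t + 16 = (t + 4)*(t^2 + 4*t + 4) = (t + 2)*(t + 4)*(t + 2)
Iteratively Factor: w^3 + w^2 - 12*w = (w - 3)*(w^2 + 4*w) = w*(w - 3)*(w + 4)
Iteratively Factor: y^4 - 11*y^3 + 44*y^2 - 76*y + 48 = (y - 4)*(y^3 - 7*y^2 + 16*y - 12) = (y - 4)*(y - 3)*(y^2 - 4*y + 4) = (y - 4)*(y - 3)*(y - 2)*(y - 2)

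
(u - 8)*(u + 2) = u^2 - 6*u - 16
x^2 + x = x*(x + 1)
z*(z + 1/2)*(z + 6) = z^3 + 13*z^2/2 + 3*z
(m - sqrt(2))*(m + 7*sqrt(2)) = m^2 + 6*sqrt(2)*m - 14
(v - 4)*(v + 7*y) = v^2 + 7*v*y - 4*v - 28*y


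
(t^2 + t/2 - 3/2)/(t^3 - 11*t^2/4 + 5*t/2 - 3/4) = 2*(2*t + 3)/(4*t^2 - 7*t + 3)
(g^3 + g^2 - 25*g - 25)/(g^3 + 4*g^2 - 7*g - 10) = (g - 5)/(g - 2)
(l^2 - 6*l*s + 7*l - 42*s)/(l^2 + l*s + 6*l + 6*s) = (l^2 - 6*l*s + 7*l - 42*s)/(l^2 + l*s + 6*l + 6*s)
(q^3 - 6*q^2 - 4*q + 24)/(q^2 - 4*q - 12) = q - 2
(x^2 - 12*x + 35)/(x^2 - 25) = (x - 7)/(x + 5)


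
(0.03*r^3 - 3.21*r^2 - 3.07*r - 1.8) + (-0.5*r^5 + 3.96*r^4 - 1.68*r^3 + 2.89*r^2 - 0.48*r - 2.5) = -0.5*r^5 + 3.96*r^4 - 1.65*r^3 - 0.32*r^2 - 3.55*r - 4.3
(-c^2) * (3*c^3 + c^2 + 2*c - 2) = -3*c^5 - c^4 - 2*c^3 + 2*c^2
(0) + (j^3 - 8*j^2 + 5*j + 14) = j^3 - 8*j^2 + 5*j + 14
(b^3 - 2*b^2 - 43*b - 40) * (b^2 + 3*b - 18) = b^5 + b^4 - 67*b^3 - 133*b^2 + 654*b + 720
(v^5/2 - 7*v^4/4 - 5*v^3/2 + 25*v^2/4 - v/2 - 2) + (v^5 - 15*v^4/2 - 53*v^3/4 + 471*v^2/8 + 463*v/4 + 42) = 3*v^5/2 - 37*v^4/4 - 63*v^3/4 + 521*v^2/8 + 461*v/4 + 40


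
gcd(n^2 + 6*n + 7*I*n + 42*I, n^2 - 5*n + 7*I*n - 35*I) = n + 7*I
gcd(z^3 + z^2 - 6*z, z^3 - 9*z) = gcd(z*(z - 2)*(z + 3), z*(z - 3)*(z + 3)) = z^2 + 3*z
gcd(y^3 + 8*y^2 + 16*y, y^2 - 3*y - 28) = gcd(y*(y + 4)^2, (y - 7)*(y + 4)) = y + 4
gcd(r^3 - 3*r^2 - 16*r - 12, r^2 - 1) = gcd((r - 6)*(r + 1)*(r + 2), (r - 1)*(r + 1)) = r + 1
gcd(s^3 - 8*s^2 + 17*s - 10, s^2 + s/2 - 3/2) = s - 1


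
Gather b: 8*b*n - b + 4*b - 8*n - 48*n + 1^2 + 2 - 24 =b*(8*n + 3) - 56*n - 21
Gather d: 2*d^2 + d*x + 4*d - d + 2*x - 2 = 2*d^2 + d*(x + 3) + 2*x - 2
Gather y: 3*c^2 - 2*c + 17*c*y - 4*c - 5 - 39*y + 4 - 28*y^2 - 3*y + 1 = 3*c^2 - 6*c - 28*y^2 + y*(17*c - 42)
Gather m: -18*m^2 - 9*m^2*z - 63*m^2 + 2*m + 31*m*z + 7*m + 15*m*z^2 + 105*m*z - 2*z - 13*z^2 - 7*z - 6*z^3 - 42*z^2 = m^2*(-9*z - 81) + m*(15*z^2 + 136*z + 9) - 6*z^3 - 55*z^2 - 9*z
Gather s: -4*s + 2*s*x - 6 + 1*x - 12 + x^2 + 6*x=s*(2*x - 4) + x^2 + 7*x - 18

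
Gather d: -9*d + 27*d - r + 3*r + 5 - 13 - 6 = 18*d + 2*r - 14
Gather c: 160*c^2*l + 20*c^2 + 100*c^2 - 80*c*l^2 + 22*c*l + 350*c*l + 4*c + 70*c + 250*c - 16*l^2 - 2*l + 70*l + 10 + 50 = c^2*(160*l + 120) + c*(-80*l^2 + 372*l + 324) - 16*l^2 + 68*l + 60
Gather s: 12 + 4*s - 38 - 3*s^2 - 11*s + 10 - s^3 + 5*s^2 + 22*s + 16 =-s^3 + 2*s^2 + 15*s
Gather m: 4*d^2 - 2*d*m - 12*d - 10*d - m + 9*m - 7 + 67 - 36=4*d^2 - 22*d + m*(8 - 2*d) + 24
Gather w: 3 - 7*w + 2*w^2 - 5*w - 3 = 2*w^2 - 12*w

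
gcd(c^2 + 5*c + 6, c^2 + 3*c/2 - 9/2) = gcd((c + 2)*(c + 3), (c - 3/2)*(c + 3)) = c + 3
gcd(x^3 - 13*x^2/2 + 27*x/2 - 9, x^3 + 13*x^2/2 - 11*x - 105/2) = x - 3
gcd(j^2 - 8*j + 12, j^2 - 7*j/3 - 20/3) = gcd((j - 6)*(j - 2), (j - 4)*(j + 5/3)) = 1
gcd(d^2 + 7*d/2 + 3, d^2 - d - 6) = d + 2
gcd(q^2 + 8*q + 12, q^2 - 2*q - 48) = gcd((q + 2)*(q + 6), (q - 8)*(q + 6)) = q + 6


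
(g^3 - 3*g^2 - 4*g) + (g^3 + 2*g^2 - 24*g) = 2*g^3 - g^2 - 28*g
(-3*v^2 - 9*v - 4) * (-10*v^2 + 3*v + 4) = 30*v^4 + 81*v^3 + v^2 - 48*v - 16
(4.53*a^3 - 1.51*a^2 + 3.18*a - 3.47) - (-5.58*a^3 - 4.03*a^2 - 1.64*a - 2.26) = 10.11*a^3 + 2.52*a^2 + 4.82*a - 1.21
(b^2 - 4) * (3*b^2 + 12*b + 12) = 3*b^4 + 12*b^3 - 48*b - 48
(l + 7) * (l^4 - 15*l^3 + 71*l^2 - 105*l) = l^5 - 8*l^4 - 34*l^3 + 392*l^2 - 735*l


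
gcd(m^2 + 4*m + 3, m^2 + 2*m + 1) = m + 1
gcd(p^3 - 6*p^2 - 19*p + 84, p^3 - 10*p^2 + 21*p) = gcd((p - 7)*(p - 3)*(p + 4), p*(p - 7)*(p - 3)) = p^2 - 10*p + 21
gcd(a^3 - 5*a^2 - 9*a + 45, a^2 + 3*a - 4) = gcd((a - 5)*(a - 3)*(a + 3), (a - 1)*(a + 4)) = 1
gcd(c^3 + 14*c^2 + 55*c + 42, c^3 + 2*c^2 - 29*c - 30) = c^2 + 7*c + 6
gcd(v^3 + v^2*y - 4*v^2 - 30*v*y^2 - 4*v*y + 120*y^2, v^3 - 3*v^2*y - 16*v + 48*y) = v - 4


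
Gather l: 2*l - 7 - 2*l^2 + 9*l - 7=-2*l^2 + 11*l - 14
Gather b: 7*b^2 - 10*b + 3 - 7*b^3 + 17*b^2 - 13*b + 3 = -7*b^3 + 24*b^2 - 23*b + 6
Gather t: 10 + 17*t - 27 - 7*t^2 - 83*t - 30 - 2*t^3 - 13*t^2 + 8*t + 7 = -2*t^3 - 20*t^2 - 58*t - 40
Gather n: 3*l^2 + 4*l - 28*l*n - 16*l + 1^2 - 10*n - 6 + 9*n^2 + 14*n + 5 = 3*l^2 - 12*l + 9*n^2 + n*(4 - 28*l)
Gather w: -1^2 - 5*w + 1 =-5*w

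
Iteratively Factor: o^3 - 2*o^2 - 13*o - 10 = (o - 5)*(o^2 + 3*o + 2) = (o - 5)*(o + 2)*(o + 1)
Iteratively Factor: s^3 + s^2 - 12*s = (s + 4)*(s^2 - 3*s) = (s - 3)*(s + 4)*(s)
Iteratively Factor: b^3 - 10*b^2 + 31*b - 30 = (b - 3)*(b^2 - 7*b + 10) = (b - 3)*(b - 2)*(b - 5)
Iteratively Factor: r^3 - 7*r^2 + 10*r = (r)*(r^2 - 7*r + 10) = r*(r - 2)*(r - 5)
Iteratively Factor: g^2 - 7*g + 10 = (g - 5)*(g - 2)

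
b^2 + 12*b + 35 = (b + 5)*(b + 7)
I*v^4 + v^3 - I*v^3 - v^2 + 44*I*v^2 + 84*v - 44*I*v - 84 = (v - 6*I)*(v - 2*I)*(v + 7*I)*(I*v - I)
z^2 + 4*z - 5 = (z - 1)*(z + 5)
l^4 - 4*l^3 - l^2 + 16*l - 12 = (l - 3)*(l - 2)*(l - 1)*(l + 2)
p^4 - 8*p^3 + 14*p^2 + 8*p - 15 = (p - 5)*(p - 3)*(p - 1)*(p + 1)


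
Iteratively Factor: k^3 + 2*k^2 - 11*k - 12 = (k + 1)*(k^2 + k - 12) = (k - 3)*(k + 1)*(k + 4)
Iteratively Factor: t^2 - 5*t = (t)*(t - 5)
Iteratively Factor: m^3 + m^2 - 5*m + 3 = (m - 1)*(m^2 + 2*m - 3) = (m - 1)*(m + 3)*(m - 1)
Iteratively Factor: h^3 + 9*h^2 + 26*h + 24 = (h + 3)*(h^2 + 6*h + 8) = (h + 3)*(h + 4)*(h + 2)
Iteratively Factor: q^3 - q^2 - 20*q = (q + 4)*(q^2 - 5*q) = (q - 5)*(q + 4)*(q)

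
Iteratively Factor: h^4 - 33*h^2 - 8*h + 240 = (h + 4)*(h^3 - 4*h^2 - 17*h + 60) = (h - 3)*(h + 4)*(h^2 - h - 20) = (h - 3)*(h + 4)^2*(h - 5)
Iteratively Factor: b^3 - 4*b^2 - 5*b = (b)*(b^2 - 4*b - 5) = b*(b + 1)*(b - 5)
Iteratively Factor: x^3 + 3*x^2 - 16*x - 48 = (x + 4)*(x^2 - x - 12) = (x + 3)*(x + 4)*(x - 4)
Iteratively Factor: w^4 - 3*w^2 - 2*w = (w + 1)*(w^3 - w^2 - 2*w) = (w + 1)^2*(w^2 - 2*w) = (w - 2)*(w + 1)^2*(w)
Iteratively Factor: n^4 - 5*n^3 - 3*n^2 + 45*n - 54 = (n - 2)*(n^3 - 3*n^2 - 9*n + 27) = (n - 2)*(n + 3)*(n^2 - 6*n + 9) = (n - 3)*(n - 2)*(n + 3)*(n - 3)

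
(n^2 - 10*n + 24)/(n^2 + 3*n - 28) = (n - 6)/(n + 7)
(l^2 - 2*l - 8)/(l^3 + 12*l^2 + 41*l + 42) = (l - 4)/(l^2 + 10*l + 21)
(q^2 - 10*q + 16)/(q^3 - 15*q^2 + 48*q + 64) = (q - 2)/(q^2 - 7*q - 8)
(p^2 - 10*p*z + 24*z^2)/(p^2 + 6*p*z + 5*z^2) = (p^2 - 10*p*z + 24*z^2)/(p^2 + 6*p*z + 5*z^2)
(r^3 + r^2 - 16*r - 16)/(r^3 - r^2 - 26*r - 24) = (r - 4)/(r - 6)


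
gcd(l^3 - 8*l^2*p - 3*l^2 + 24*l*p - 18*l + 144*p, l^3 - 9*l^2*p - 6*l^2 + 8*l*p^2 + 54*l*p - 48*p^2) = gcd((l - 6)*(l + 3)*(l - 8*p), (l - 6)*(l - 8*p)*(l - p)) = -l^2 + 8*l*p + 6*l - 48*p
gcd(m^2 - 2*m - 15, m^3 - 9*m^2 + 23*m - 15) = m - 5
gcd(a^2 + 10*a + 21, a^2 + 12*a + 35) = a + 7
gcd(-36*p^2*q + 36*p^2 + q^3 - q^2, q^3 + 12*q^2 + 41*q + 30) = 1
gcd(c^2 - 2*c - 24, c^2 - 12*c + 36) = c - 6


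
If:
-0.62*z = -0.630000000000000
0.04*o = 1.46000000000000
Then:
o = 36.50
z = 1.02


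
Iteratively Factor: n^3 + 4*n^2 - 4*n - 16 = (n + 2)*(n^2 + 2*n - 8) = (n + 2)*(n + 4)*(n - 2)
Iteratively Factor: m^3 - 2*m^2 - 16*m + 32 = (m + 4)*(m^2 - 6*m + 8) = (m - 4)*(m + 4)*(m - 2)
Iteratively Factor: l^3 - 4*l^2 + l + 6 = (l + 1)*(l^2 - 5*l + 6) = (l - 3)*(l + 1)*(l - 2)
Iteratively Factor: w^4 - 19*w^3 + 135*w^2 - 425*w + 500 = (w - 5)*(w^3 - 14*w^2 + 65*w - 100) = (w - 5)^2*(w^2 - 9*w + 20) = (w - 5)^3*(w - 4)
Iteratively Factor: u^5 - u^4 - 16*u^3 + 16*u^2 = (u - 1)*(u^4 - 16*u^2) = (u - 4)*(u - 1)*(u^3 + 4*u^2) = (u - 4)*(u - 1)*(u + 4)*(u^2) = u*(u - 4)*(u - 1)*(u + 4)*(u)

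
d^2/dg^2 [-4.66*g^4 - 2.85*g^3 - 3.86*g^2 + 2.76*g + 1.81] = -55.92*g^2 - 17.1*g - 7.72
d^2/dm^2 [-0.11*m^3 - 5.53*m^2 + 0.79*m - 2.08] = -0.66*m - 11.06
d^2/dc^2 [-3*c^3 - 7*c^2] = -18*c - 14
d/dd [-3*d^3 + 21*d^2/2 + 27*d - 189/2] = -9*d^2 + 21*d + 27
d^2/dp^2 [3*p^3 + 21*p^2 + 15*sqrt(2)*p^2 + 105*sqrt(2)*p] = 18*p + 42 + 30*sqrt(2)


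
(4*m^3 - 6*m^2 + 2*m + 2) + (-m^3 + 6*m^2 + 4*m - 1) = 3*m^3 + 6*m + 1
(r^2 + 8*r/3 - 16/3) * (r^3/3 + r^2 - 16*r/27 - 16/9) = r^5/3 + 17*r^4/9 + 8*r^3/27 - 704*r^2/81 - 128*r/81 + 256/27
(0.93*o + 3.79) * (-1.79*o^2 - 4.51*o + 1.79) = -1.6647*o^3 - 10.9784*o^2 - 15.4282*o + 6.7841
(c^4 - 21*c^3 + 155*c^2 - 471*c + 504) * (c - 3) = c^5 - 24*c^4 + 218*c^3 - 936*c^2 + 1917*c - 1512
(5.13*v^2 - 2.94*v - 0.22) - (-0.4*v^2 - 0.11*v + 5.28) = 5.53*v^2 - 2.83*v - 5.5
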